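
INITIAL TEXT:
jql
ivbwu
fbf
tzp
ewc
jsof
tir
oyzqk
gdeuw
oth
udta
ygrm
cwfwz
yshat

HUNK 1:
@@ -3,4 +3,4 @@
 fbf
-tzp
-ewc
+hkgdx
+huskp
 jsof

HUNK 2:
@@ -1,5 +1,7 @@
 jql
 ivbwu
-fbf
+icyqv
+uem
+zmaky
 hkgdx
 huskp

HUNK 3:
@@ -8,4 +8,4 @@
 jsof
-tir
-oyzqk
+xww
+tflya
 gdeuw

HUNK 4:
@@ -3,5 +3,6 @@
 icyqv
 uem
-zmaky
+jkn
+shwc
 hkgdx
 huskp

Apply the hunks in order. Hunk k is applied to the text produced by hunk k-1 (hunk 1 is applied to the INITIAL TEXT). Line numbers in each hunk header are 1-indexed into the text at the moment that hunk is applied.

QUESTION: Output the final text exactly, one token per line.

Hunk 1: at line 3 remove [tzp,ewc] add [hkgdx,huskp] -> 14 lines: jql ivbwu fbf hkgdx huskp jsof tir oyzqk gdeuw oth udta ygrm cwfwz yshat
Hunk 2: at line 1 remove [fbf] add [icyqv,uem,zmaky] -> 16 lines: jql ivbwu icyqv uem zmaky hkgdx huskp jsof tir oyzqk gdeuw oth udta ygrm cwfwz yshat
Hunk 3: at line 8 remove [tir,oyzqk] add [xww,tflya] -> 16 lines: jql ivbwu icyqv uem zmaky hkgdx huskp jsof xww tflya gdeuw oth udta ygrm cwfwz yshat
Hunk 4: at line 3 remove [zmaky] add [jkn,shwc] -> 17 lines: jql ivbwu icyqv uem jkn shwc hkgdx huskp jsof xww tflya gdeuw oth udta ygrm cwfwz yshat

Answer: jql
ivbwu
icyqv
uem
jkn
shwc
hkgdx
huskp
jsof
xww
tflya
gdeuw
oth
udta
ygrm
cwfwz
yshat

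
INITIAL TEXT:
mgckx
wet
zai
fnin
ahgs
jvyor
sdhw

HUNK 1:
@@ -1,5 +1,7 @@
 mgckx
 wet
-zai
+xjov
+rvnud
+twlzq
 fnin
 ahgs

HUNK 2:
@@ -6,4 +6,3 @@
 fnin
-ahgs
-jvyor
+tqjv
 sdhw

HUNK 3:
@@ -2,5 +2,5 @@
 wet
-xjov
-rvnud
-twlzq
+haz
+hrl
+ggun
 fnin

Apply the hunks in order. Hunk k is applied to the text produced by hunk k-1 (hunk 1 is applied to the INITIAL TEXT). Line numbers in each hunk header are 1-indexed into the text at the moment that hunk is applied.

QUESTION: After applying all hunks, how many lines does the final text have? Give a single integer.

Hunk 1: at line 1 remove [zai] add [xjov,rvnud,twlzq] -> 9 lines: mgckx wet xjov rvnud twlzq fnin ahgs jvyor sdhw
Hunk 2: at line 6 remove [ahgs,jvyor] add [tqjv] -> 8 lines: mgckx wet xjov rvnud twlzq fnin tqjv sdhw
Hunk 3: at line 2 remove [xjov,rvnud,twlzq] add [haz,hrl,ggun] -> 8 lines: mgckx wet haz hrl ggun fnin tqjv sdhw
Final line count: 8

Answer: 8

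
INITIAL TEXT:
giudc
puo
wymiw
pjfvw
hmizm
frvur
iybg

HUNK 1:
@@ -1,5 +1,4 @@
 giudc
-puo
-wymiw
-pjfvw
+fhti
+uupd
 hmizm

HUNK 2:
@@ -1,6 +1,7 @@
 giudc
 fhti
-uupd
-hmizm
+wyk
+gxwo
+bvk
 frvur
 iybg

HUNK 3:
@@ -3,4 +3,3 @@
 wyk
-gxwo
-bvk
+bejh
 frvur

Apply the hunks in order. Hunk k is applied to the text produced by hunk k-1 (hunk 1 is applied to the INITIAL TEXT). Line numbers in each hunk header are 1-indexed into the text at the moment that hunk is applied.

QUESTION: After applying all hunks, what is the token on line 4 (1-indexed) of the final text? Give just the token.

Answer: bejh

Derivation:
Hunk 1: at line 1 remove [puo,wymiw,pjfvw] add [fhti,uupd] -> 6 lines: giudc fhti uupd hmizm frvur iybg
Hunk 2: at line 1 remove [uupd,hmizm] add [wyk,gxwo,bvk] -> 7 lines: giudc fhti wyk gxwo bvk frvur iybg
Hunk 3: at line 3 remove [gxwo,bvk] add [bejh] -> 6 lines: giudc fhti wyk bejh frvur iybg
Final line 4: bejh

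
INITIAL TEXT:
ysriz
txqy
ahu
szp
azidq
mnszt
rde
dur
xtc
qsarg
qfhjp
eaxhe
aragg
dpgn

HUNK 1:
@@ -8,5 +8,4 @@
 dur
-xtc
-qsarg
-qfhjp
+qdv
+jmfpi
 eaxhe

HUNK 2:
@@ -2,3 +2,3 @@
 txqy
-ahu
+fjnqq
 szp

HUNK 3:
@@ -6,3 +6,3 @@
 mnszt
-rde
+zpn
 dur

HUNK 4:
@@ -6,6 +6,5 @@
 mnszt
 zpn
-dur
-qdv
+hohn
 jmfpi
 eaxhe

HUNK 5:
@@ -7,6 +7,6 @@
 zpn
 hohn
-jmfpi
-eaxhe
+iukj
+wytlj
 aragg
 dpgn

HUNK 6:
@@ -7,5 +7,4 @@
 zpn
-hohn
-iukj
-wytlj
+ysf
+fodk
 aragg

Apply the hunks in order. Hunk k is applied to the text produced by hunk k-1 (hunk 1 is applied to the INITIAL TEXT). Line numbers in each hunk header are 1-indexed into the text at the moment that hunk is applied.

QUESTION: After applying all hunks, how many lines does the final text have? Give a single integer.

Hunk 1: at line 8 remove [xtc,qsarg,qfhjp] add [qdv,jmfpi] -> 13 lines: ysriz txqy ahu szp azidq mnszt rde dur qdv jmfpi eaxhe aragg dpgn
Hunk 2: at line 2 remove [ahu] add [fjnqq] -> 13 lines: ysriz txqy fjnqq szp azidq mnszt rde dur qdv jmfpi eaxhe aragg dpgn
Hunk 3: at line 6 remove [rde] add [zpn] -> 13 lines: ysriz txqy fjnqq szp azidq mnszt zpn dur qdv jmfpi eaxhe aragg dpgn
Hunk 4: at line 6 remove [dur,qdv] add [hohn] -> 12 lines: ysriz txqy fjnqq szp azidq mnszt zpn hohn jmfpi eaxhe aragg dpgn
Hunk 5: at line 7 remove [jmfpi,eaxhe] add [iukj,wytlj] -> 12 lines: ysriz txqy fjnqq szp azidq mnszt zpn hohn iukj wytlj aragg dpgn
Hunk 6: at line 7 remove [hohn,iukj,wytlj] add [ysf,fodk] -> 11 lines: ysriz txqy fjnqq szp azidq mnszt zpn ysf fodk aragg dpgn
Final line count: 11

Answer: 11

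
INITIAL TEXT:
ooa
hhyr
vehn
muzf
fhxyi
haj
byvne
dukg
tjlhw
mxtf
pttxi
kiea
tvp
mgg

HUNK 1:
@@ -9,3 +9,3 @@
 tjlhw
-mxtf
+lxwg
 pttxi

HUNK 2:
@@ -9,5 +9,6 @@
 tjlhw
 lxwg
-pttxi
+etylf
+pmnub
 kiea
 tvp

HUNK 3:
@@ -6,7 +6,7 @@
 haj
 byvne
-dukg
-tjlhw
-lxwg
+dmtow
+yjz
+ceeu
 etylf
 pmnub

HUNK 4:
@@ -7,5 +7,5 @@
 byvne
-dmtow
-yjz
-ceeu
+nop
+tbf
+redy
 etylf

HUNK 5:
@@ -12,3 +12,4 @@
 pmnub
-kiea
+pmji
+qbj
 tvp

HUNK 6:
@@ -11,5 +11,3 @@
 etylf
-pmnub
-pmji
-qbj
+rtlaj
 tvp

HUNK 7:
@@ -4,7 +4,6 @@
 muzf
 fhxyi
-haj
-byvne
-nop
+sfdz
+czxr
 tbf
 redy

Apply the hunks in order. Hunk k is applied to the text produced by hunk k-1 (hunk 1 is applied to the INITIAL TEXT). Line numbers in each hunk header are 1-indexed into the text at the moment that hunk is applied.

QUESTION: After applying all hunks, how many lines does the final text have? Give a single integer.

Answer: 13

Derivation:
Hunk 1: at line 9 remove [mxtf] add [lxwg] -> 14 lines: ooa hhyr vehn muzf fhxyi haj byvne dukg tjlhw lxwg pttxi kiea tvp mgg
Hunk 2: at line 9 remove [pttxi] add [etylf,pmnub] -> 15 lines: ooa hhyr vehn muzf fhxyi haj byvne dukg tjlhw lxwg etylf pmnub kiea tvp mgg
Hunk 3: at line 6 remove [dukg,tjlhw,lxwg] add [dmtow,yjz,ceeu] -> 15 lines: ooa hhyr vehn muzf fhxyi haj byvne dmtow yjz ceeu etylf pmnub kiea tvp mgg
Hunk 4: at line 7 remove [dmtow,yjz,ceeu] add [nop,tbf,redy] -> 15 lines: ooa hhyr vehn muzf fhxyi haj byvne nop tbf redy etylf pmnub kiea tvp mgg
Hunk 5: at line 12 remove [kiea] add [pmji,qbj] -> 16 lines: ooa hhyr vehn muzf fhxyi haj byvne nop tbf redy etylf pmnub pmji qbj tvp mgg
Hunk 6: at line 11 remove [pmnub,pmji,qbj] add [rtlaj] -> 14 lines: ooa hhyr vehn muzf fhxyi haj byvne nop tbf redy etylf rtlaj tvp mgg
Hunk 7: at line 4 remove [haj,byvne,nop] add [sfdz,czxr] -> 13 lines: ooa hhyr vehn muzf fhxyi sfdz czxr tbf redy etylf rtlaj tvp mgg
Final line count: 13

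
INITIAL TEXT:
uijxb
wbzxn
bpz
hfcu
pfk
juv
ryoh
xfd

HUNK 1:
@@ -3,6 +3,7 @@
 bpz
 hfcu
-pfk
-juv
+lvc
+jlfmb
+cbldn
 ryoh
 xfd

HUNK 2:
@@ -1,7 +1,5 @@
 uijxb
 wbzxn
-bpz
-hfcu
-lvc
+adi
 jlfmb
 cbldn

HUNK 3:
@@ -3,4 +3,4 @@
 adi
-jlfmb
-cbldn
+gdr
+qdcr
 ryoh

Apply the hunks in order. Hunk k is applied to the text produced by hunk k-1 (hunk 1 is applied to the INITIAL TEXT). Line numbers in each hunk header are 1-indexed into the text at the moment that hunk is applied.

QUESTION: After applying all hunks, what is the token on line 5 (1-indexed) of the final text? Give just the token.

Answer: qdcr

Derivation:
Hunk 1: at line 3 remove [pfk,juv] add [lvc,jlfmb,cbldn] -> 9 lines: uijxb wbzxn bpz hfcu lvc jlfmb cbldn ryoh xfd
Hunk 2: at line 1 remove [bpz,hfcu,lvc] add [adi] -> 7 lines: uijxb wbzxn adi jlfmb cbldn ryoh xfd
Hunk 3: at line 3 remove [jlfmb,cbldn] add [gdr,qdcr] -> 7 lines: uijxb wbzxn adi gdr qdcr ryoh xfd
Final line 5: qdcr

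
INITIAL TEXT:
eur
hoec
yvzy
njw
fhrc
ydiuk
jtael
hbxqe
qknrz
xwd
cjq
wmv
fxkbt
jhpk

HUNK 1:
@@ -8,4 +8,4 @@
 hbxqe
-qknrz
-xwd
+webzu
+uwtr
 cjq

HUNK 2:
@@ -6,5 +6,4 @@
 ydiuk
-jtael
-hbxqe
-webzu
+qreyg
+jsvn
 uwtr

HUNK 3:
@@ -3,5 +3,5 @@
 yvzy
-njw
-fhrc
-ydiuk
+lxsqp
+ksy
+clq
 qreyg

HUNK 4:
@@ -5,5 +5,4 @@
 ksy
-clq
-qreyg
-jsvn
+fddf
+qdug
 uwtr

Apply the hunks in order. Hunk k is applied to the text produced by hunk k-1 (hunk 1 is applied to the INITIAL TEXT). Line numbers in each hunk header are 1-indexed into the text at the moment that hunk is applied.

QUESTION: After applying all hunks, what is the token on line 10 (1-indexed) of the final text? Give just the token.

Hunk 1: at line 8 remove [qknrz,xwd] add [webzu,uwtr] -> 14 lines: eur hoec yvzy njw fhrc ydiuk jtael hbxqe webzu uwtr cjq wmv fxkbt jhpk
Hunk 2: at line 6 remove [jtael,hbxqe,webzu] add [qreyg,jsvn] -> 13 lines: eur hoec yvzy njw fhrc ydiuk qreyg jsvn uwtr cjq wmv fxkbt jhpk
Hunk 3: at line 3 remove [njw,fhrc,ydiuk] add [lxsqp,ksy,clq] -> 13 lines: eur hoec yvzy lxsqp ksy clq qreyg jsvn uwtr cjq wmv fxkbt jhpk
Hunk 4: at line 5 remove [clq,qreyg,jsvn] add [fddf,qdug] -> 12 lines: eur hoec yvzy lxsqp ksy fddf qdug uwtr cjq wmv fxkbt jhpk
Final line 10: wmv

Answer: wmv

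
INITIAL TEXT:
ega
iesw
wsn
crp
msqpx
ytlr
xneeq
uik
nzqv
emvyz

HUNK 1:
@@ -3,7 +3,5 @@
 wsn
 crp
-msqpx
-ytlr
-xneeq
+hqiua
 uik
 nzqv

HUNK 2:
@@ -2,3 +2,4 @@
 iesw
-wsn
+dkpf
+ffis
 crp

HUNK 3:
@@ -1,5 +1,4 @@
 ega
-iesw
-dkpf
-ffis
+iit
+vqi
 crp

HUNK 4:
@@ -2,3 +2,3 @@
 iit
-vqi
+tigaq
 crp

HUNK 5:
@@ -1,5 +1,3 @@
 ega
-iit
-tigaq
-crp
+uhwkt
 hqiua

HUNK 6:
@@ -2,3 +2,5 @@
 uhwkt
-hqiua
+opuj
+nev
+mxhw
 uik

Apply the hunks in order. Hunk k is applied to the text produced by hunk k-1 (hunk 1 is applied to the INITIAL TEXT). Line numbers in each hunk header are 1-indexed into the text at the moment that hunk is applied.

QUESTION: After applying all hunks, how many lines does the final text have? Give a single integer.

Hunk 1: at line 3 remove [msqpx,ytlr,xneeq] add [hqiua] -> 8 lines: ega iesw wsn crp hqiua uik nzqv emvyz
Hunk 2: at line 2 remove [wsn] add [dkpf,ffis] -> 9 lines: ega iesw dkpf ffis crp hqiua uik nzqv emvyz
Hunk 3: at line 1 remove [iesw,dkpf,ffis] add [iit,vqi] -> 8 lines: ega iit vqi crp hqiua uik nzqv emvyz
Hunk 4: at line 2 remove [vqi] add [tigaq] -> 8 lines: ega iit tigaq crp hqiua uik nzqv emvyz
Hunk 5: at line 1 remove [iit,tigaq,crp] add [uhwkt] -> 6 lines: ega uhwkt hqiua uik nzqv emvyz
Hunk 6: at line 2 remove [hqiua] add [opuj,nev,mxhw] -> 8 lines: ega uhwkt opuj nev mxhw uik nzqv emvyz
Final line count: 8

Answer: 8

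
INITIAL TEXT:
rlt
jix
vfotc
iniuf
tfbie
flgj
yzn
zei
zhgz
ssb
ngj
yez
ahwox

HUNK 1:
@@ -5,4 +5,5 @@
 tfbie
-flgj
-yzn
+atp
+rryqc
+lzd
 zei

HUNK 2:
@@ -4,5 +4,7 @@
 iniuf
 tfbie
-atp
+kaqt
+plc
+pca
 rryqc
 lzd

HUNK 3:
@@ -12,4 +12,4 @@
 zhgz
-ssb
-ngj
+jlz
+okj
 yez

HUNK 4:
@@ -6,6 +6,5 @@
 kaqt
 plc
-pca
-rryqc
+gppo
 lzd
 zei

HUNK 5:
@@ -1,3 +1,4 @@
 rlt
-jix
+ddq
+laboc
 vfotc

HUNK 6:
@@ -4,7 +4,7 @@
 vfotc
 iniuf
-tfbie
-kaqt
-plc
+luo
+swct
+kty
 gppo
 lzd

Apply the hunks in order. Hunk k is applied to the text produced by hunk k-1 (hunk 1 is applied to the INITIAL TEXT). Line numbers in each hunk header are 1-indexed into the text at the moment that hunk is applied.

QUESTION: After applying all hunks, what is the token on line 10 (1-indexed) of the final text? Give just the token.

Answer: lzd

Derivation:
Hunk 1: at line 5 remove [flgj,yzn] add [atp,rryqc,lzd] -> 14 lines: rlt jix vfotc iniuf tfbie atp rryqc lzd zei zhgz ssb ngj yez ahwox
Hunk 2: at line 4 remove [atp] add [kaqt,plc,pca] -> 16 lines: rlt jix vfotc iniuf tfbie kaqt plc pca rryqc lzd zei zhgz ssb ngj yez ahwox
Hunk 3: at line 12 remove [ssb,ngj] add [jlz,okj] -> 16 lines: rlt jix vfotc iniuf tfbie kaqt plc pca rryqc lzd zei zhgz jlz okj yez ahwox
Hunk 4: at line 6 remove [pca,rryqc] add [gppo] -> 15 lines: rlt jix vfotc iniuf tfbie kaqt plc gppo lzd zei zhgz jlz okj yez ahwox
Hunk 5: at line 1 remove [jix] add [ddq,laboc] -> 16 lines: rlt ddq laboc vfotc iniuf tfbie kaqt plc gppo lzd zei zhgz jlz okj yez ahwox
Hunk 6: at line 4 remove [tfbie,kaqt,plc] add [luo,swct,kty] -> 16 lines: rlt ddq laboc vfotc iniuf luo swct kty gppo lzd zei zhgz jlz okj yez ahwox
Final line 10: lzd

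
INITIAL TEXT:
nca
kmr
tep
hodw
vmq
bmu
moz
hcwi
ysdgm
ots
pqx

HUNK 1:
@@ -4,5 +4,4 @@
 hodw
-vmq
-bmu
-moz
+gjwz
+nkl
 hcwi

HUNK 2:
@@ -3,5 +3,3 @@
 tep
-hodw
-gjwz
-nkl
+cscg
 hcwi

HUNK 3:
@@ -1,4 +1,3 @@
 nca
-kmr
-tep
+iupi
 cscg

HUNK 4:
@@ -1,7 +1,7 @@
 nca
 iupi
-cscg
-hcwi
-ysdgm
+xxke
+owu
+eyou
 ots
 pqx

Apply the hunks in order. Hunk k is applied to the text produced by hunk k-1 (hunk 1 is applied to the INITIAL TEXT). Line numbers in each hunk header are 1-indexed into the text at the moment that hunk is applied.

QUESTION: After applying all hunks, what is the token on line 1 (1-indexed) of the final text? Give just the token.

Answer: nca

Derivation:
Hunk 1: at line 4 remove [vmq,bmu,moz] add [gjwz,nkl] -> 10 lines: nca kmr tep hodw gjwz nkl hcwi ysdgm ots pqx
Hunk 2: at line 3 remove [hodw,gjwz,nkl] add [cscg] -> 8 lines: nca kmr tep cscg hcwi ysdgm ots pqx
Hunk 3: at line 1 remove [kmr,tep] add [iupi] -> 7 lines: nca iupi cscg hcwi ysdgm ots pqx
Hunk 4: at line 1 remove [cscg,hcwi,ysdgm] add [xxke,owu,eyou] -> 7 lines: nca iupi xxke owu eyou ots pqx
Final line 1: nca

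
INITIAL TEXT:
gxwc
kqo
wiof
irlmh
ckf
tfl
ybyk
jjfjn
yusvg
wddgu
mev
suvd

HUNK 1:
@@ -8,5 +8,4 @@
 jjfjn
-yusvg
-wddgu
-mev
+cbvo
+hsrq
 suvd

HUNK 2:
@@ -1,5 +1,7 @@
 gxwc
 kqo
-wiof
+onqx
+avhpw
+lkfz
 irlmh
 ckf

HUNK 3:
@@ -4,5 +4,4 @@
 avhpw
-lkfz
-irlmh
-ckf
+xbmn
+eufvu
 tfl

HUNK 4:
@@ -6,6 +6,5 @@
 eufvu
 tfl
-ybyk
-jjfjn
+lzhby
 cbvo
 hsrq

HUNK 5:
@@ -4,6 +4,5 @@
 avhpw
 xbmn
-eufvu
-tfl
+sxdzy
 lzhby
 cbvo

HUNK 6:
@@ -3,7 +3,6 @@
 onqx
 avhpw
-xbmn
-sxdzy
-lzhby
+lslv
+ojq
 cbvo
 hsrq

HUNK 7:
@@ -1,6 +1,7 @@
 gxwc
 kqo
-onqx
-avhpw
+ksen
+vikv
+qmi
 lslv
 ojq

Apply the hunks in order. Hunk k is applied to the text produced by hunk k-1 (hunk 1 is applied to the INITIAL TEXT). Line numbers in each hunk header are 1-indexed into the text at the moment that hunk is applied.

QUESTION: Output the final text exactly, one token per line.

Answer: gxwc
kqo
ksen
vikv
qmi
lslv
ojq
cbvo
hsrq
suvd

Derivation:
Hunk 1: at line 8 remove [yusvg,wddgu,mev] add [cbvo,hsrq] -> 11 lines: gxwc kqo wiof irlmh ckf tfl ybyk jjfjn cbvo hsrq suvd
Hunk 2: at line 1 remove [wiof] add [onqx,avhpw,lkfz] -> 13 lines: gxwc kqo onqx avhpw lkfz irlmh ckf tfl ybyk jjfjn cbvo hsrq suvd
Hunk 3: at line 4 remove [lkfz,irlmh,ckf] add [xbmn,eufvu] -> 12 lines: gxwc kqo onqx avhpw xbmn eufvu tfl ybyk jjfjn cbvo hsrq suvd
Hunk 4: at line 6 remove [ybyk,jjfjn] add [lzhby] -> 11 lines: gxwc kqo onqx avhpw xbmn eufvu tfl lzhby cbvo hsrq suvd
Hunk 5: at line 4 remove [eufvu,tfl] add [sxdzy] -> 10 lines: gxwc kqo onqx avhpw xbmn sxdzy lzhby cbvo hsrq suvd
Hunk 6: at line 3 remove [xbmn,sxdzy,lzhby] add [lslv,ojq] -> 9 lines: gxwc kqo onqx avhpw lslv ojq cbvo hsrq suvd
Hunk 7: at line 1 remove [onqx,avhpw] add [ksen,vikv,qmi] -> 10 lines: gxwc kqo ksen vikv qmi lslv ojq cbvo hsrq suvd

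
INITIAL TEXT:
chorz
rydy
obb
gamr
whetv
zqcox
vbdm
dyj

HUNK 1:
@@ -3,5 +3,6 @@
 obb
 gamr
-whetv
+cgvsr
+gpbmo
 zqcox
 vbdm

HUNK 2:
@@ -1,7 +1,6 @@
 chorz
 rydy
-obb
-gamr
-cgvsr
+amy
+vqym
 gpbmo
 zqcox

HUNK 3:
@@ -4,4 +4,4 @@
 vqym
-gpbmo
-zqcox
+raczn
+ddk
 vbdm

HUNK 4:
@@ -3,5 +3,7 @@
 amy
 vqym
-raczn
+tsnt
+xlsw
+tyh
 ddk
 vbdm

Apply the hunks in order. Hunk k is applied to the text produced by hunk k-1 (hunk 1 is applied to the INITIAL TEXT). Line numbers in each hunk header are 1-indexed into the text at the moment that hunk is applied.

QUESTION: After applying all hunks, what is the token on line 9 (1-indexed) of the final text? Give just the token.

Hunk 1: at line 3 remove [whetv] add [cgvsr,gpbmo] -> 9 lines: chorz rydy obb gamr cgvsr gpbmo zqcox vbdm dyj
Hunk 2: at line 1 remove [obb,gamr,cgvsr] add [amy,vqym] -> 8 lines: chorz rydy amy vqym gpbmo zqcox vbdm dyj
Hunk 3: at line 4 remove [gpbmo,zqcox] add [raczn,ddk] -> 8 lines: chorz rydy amy vqym raczn ddk vbdm dyj
Hunk 4: at line 3 remove [raczn] add [tsnt,xlsw,tyh] -> 10 lines: chorz rydy amy vqym tsnt xlsw tyh ddk vbdm dyj
Final line 9: vbdm

Answer: vbdm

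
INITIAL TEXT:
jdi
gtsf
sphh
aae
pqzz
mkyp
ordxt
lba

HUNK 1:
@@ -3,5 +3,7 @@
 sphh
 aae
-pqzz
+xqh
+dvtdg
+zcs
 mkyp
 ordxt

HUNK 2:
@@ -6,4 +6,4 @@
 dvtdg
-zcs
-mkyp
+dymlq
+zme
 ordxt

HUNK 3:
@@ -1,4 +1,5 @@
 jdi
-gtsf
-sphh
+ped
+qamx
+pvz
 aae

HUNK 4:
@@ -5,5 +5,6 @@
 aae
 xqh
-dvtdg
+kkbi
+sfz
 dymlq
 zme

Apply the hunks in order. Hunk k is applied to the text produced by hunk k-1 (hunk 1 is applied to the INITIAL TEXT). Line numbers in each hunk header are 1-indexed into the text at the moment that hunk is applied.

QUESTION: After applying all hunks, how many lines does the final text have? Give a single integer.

Answer: 12

Derivation:
Hunk 1: at line 3 remove [pqzz] add [xqh,dvtdg,zcs] -> 10 lines: jdi gtsf sphh aae xqh dvtdg zcs mkyp ordxt lba
Hunk 2: at line 6 remove [zcs,mkyp] add [dymlq,zme] -> 10 lines: jdi gtsf sphh aae xqh dvtdg dymlq zme ordxt lba
Hunk 3: at line 1 remove [gtsf,sphh] add [ped,qamx,pvz] -> 11 lines: jdi ped qamx pvz aae xqh dvtdg dymlq zme ordxt lba
Hunk 4: at line 5 remove [dvtdg] add [kkbi,sfz] -> 12 lines: jdi ped qamx pvz aae xqh kkbi sfz dymlq zme ordxt lba
Final line count: 12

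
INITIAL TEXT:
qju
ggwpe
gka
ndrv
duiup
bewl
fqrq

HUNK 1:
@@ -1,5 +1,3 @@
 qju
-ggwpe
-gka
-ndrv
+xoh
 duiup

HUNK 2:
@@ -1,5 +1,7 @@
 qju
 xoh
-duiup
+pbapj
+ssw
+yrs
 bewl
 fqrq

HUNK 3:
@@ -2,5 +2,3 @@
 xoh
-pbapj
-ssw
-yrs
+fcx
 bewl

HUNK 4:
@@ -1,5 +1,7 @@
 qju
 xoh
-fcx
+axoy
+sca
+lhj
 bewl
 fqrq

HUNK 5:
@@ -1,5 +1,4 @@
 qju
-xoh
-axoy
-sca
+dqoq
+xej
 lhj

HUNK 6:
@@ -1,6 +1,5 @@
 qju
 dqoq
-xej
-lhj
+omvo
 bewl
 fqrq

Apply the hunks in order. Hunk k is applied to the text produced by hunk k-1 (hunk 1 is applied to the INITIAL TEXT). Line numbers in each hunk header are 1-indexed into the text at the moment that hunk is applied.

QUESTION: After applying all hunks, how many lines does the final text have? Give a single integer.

Hunk 1: at line 1 remove [ggwpe,gka,ndrv] add [xoh] -> 5 lines: qju xoh duiup bewl fqrq
Hunk 2: at line 1 remove [duiup] add [pbapj,ssw,yrs] -> 7 lines: qju xoh pbapj ssw yrs bewl fqrq
Hunk 3: at line 2 remove [pbapj,ssw,yrs] add [fcx] -> 5 lines: qju xoh fcx bewl fqrq
Hunk 4: at line 1 remove [fcx] add [axoy,sca,lhj] -> 7 lines: qju xoh axoy sca lhj bewl fqrq
Hunk 5: at line 1 remove [xoh,axoy,sca] add [dqoq,xej] -> 6 lines: qju dqoq xej lhj bewl fqrq
Hunk 6: at line 1 remove [xej,lhj] add [omvo] -> 5 lines: qju dqoq omvo bewl fqrq
Final line count: 5

Answer: 5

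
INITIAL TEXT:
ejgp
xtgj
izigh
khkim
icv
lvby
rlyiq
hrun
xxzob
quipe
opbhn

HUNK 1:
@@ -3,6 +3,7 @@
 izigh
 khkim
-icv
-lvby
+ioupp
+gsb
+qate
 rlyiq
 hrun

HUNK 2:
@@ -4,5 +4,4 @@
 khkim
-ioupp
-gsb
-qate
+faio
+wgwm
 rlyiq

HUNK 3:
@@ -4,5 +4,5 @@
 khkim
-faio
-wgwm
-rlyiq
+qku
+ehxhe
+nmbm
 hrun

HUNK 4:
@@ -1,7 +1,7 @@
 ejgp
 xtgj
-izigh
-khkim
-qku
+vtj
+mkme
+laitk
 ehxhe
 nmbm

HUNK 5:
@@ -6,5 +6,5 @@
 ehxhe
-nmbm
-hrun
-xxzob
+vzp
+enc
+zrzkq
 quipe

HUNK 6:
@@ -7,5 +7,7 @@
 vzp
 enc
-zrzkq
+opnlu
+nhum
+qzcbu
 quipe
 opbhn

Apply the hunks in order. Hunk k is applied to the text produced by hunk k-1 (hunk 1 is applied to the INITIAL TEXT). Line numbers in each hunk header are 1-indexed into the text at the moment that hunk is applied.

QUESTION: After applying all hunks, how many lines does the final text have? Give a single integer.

Answer: 13

Derivation:
Hunk 1: at line 3 remove [icv,lvby] add [ioupp,gsb,qate] -> 12 lines: ejgp xtgj izigh khkim ioupp gsb qate rlyiq hrun xxzob quipe opbhn
Hunk 2: at line 4 remove [ioupp,gsb,qate] add [faio,wgwm] -> 11 lines: ejgp xtgj izigh khkim faio wgwm rlyiq hrun xxzob quipe opbhn
Hunk 3: at line 4 remove [faio,wgwm,rlyiq] add [qku,ehxhe,nmbm] -> 11 lines: ejgp xtgj izigh khkim qku ehxhe nmbm hrun xxzob quipe opbhn
Hunk 4: at line 1 remove [izigh,khkim,qku] add [vtj,mkme,laitk] -> 11 lines: ejgp xtgj vtj mkme laitk ehxhe nmbm hrun xxzob quipe opbhn
Hunk 5: at line 6 remove [nmbm,hrun,xxzob] add [vzp,enc,zrzkq] -> 11 lines: ejgp xtgj vtj mkme laitk ehxhe vzp enc zrzkq quipe opbhn
Hunk 6: at line 7 remove [zrzkq] add [opnlu,nhum,qzcbu] -> 13 lines: ejgp xtgj vtj mkme laitk ehxhe vzp enc opnlu nhum qzcbu quipe opbhn
Final line count: 13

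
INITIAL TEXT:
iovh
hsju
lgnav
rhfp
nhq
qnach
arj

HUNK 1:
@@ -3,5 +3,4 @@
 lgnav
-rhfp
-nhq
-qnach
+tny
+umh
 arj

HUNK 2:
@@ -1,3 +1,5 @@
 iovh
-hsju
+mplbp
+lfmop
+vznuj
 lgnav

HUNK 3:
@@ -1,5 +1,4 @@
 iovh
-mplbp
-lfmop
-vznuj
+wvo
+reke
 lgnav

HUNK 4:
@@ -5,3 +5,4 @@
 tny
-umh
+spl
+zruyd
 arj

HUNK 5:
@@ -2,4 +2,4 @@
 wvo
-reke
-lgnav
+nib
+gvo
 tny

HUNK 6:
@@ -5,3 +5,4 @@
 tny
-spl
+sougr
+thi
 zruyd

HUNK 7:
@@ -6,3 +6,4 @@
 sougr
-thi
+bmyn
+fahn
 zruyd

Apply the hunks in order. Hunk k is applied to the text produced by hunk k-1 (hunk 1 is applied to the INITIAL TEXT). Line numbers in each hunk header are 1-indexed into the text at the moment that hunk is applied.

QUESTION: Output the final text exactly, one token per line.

Answer: iovh
wvo
nib
gvo
tny
sougr
bmyn
fahn
zruyd
arj

Derivation:
Hunk 1: at line 3 remove [rhfp,nhq,qnach] add [tny,umh] -> 6 lines: iovh hsju lgnav tny umh arj
Hunk 2: at line 1 remove [hsju] add [mplbp,lfmop,vznuj] -> 8 lines: iovh mplbp lfmop vznuj lgnav tny umh arj
Hunk 3: at line 1 remove [mplbp,lfmop,vznuj] add [wvo,reke] -> 7 lines: iovh wvo reke lgnav tny umh arj
Hunk 4: at line 5 remove [umh] add [spl,zruyd] -> 8 lines: iovh wvo reke lgnav tny spl zruyd arj
Hunk 5: at line 2 remove [reke,lgnav] add [nib,gvo] -> 8 lines: iovh wvo nib gvo tny spl zruyd arj
Hunk 6: at line 5 remove [spl] add [sougr,thi] -> 9 lines: iovh wvo nib gvo tny sougr thi zruyd arj
Hunk 7: at line 6 remove [thi] add [bmyn,fahn] -> 10 lines: iovh wvo nib gvo tny sougr bmyn fahn zruyd arj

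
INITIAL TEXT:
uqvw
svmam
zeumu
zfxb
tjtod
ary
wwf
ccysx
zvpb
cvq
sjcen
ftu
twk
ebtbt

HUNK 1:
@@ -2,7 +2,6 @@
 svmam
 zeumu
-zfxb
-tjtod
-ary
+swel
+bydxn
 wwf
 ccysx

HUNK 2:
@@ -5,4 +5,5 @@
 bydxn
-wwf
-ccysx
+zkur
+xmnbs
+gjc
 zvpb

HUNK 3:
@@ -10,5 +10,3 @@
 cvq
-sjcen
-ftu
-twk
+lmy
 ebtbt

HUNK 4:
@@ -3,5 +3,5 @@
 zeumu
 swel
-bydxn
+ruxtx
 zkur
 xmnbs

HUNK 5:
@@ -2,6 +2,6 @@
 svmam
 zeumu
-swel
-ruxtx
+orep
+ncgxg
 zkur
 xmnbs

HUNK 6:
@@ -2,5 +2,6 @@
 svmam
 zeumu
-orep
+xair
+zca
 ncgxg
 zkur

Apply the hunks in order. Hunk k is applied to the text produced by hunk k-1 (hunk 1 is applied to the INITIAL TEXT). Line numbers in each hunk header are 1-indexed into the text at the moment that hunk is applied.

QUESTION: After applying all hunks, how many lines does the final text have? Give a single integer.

Answer: 13

Derivation:
Hunk 1: at line 2 remove [zfxb,tjtod,ary] add [swel,bydxn] -> 13 lines: uqvw svmam zeumu swel bydxn wwf ccysx zvpb cvq sjcen ftu twk ebtbt
Hunk 2: at line 5 remove [wwf,ccysx] add [zkur,xmnbs,gjc] -> 14 lines: uqvw svmam zeumu swel bydxn zkur xmnbs gjc zvpb cvq sjcen ftu twk ebtbt
Hunk 3: at line 10 remove [sjcen,ftu,twk] add [lmy] -> 12 lines: uqvw svmam zeumu swel bydxn zkur xmnbs gjc zvpb cvq lmy ebtbt
Hunk 4: at line 3 remove [bydxn] add [ruxtx] -> 12 lines: uqvw svmam zeumu swel ruxtx zkur xmnbs gjc zvpb cvq lmy ebtbt
Hunk 5: at line 2 remove [swel,ruxtx] add [orep,ncgxg] -> 12 lines: uqvw svmam zeumu orep ncgxg zkur xmnbs gjc zvpb cvq lmy ebtbt
Hunk 6: at line 2 remove [orep] add [xair,zca] -> 13 lines: uqvw svmam zeumu xair zca ncgxg zkur xmnbs gjc zvpb cvq lmy ebtbt
Final line count: 13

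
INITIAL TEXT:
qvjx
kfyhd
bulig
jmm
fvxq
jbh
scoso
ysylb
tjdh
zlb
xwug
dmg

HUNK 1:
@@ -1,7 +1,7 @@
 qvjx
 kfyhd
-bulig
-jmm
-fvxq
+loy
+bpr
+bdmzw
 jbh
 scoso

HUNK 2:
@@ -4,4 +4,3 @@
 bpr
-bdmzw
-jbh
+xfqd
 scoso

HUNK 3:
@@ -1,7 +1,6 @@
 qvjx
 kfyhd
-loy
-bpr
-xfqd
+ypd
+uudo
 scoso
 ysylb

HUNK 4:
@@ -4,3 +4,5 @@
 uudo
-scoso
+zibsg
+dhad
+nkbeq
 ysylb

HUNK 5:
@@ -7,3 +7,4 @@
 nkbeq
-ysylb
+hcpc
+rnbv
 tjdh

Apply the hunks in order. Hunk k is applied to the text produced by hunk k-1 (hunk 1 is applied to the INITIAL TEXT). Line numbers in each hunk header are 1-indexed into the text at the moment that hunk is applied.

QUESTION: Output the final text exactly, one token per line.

Answer: qvjx
kfyhd
ypd
uudo
zibsg
dhad
nkbeq
hcpc
rnbv
tjdh
zlb
xwug
dmg

Derivation:
Hunk 1: at line 1 remove [bulig,jmm,fvxq] add [loy,bpr,bdmzw] -> 12 lines: qvjx kfyhd loy bpr bdmzw jbh scoso ysylb tjdh zlb xwug dmg
Hunk 2: at line 4 remove [bdmzw,jbh] add [xfqd] -> 11 lines: qvjx kfyhd loy bpr xfqd scoso ysylb tjdh zlb xwug dmg
Hunk 3: at line 1 remove [loy,bpr,xfqd] add [ypd,uudo] -> 10 lines: qvjx kfyhd ypd uudo scoso ysylb tjdh zlb xwug dmg
Hunk 4: at line 4 remove [scoso] add [zibsg,dhad,nkbeq] -> 12 lines: qvjx kfyhd ypd uudo zibsg dhad nkbeq ysylb tjdh zlb xwug dmg
Hunk 5: at line 7 remove [ysylb] add [hcpc,rnbv] -> 13 lines: qvjx kfyhd ypd uudo zibsg dhad nkbeq hcpc rnbv tjdh zlb xwug dmg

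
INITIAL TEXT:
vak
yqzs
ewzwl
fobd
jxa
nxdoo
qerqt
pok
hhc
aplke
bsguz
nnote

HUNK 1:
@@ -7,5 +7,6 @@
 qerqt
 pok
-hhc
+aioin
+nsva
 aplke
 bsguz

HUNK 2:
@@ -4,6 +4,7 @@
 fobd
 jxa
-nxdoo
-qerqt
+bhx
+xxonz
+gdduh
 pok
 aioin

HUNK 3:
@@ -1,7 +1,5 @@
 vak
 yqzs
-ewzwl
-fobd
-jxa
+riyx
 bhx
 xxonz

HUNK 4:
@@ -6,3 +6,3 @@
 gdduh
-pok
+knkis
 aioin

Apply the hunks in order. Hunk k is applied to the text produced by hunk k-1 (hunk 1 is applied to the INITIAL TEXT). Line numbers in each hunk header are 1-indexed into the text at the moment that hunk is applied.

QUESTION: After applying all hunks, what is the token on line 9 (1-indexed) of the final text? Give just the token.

Answer: nsva

Derivation:
Hunk 1: at line 7 remove [hhc] add [aioin,nsva] -> 13 lines: vak yqzs ewzwl fobd jxa nxdoo qerqt pok aioin nsva aplke bsguz nnote
Hunk 2: at line 4 remove [nxdoo,qerqt] add [bhx,xxonz,gdduh] -> 14 lines: vak yqzs ewzwl fobd jxa bhx xxonz gdduh pok aioin nsva aplke bsguz nnote
Hunk 3: at line 1 remove [ewzwl,fobd,jxa] add [riyx] -> 12 lines: vak yqzs riyx bhx xxonz gdduh pok aioin nsva aplke bsguz nnote
Hunk 4: at line 6 remove [pok] add [knkis] -> 12 lines: vak yqzs riyx bhx xxonz gdduh knkis aioin nsva aplke bsguz nnote
Final line 9: nsva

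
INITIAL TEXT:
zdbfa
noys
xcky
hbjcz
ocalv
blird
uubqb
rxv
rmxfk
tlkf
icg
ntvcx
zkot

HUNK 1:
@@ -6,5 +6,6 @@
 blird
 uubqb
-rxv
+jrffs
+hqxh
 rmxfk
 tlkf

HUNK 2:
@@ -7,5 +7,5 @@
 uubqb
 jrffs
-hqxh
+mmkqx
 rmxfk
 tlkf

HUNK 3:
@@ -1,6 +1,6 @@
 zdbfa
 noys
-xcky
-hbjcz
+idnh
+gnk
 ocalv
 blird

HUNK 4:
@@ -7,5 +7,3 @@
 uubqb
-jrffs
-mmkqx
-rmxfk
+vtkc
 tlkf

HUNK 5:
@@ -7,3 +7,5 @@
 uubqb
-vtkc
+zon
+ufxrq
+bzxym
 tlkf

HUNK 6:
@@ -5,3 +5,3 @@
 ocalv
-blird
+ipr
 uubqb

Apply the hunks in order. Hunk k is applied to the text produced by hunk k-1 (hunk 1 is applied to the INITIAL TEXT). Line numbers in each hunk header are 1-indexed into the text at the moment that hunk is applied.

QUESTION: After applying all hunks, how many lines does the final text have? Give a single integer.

Hunk 1: at line 6 remove [rxv] add [jrffs,hqxh] -> 14 lines: zdbfa noys xcky hbjcz ocalv blird uubqb jrffs hqxh rmxfk tlkf icg ntvcx zkot
Hunk 2: at line 7 remove [hqxh] add [mmkqx] -> 14 lines: zdbfa noys xcky hbjcz ocalv blird uubqb jrffs mmkqx rmxfk tlkf icg ntvcx zkot
Hunk 3: at line 1 remove [xcky,hbjcz] add [idnh,gnk] -> 14 lines: zdbfa noys idnh gnk ocalv blird uubqb jrffs mmkqx rmxfk tlkf icg ntvcx zkot
Hunk 4: at line 7 remove [jrffs,mmkqx,rmxfk] add [vtkc] -> 12 lines: zdbfa noys idnh gnk ocalv blird uubqb vtkc tlkf icg ntvcx zkot
Hunk 5: at line 7 remove [vtkc] add [zon,ufxrq,bzxym] -> 14 lines: zdbfa noys idnh gnk ocalv blird uubqb zon ufxrq bzxym tlkf icg ntvcx zkot
Hunk 6: at line 5 remove [blird] add [ipr] -> 14 lines: zdbfa noys idnh gnk ocalv ipr uubqb zon ufxrq bzxym tlkf icg ntvcx zkot
Final line count: 14

Answer: 14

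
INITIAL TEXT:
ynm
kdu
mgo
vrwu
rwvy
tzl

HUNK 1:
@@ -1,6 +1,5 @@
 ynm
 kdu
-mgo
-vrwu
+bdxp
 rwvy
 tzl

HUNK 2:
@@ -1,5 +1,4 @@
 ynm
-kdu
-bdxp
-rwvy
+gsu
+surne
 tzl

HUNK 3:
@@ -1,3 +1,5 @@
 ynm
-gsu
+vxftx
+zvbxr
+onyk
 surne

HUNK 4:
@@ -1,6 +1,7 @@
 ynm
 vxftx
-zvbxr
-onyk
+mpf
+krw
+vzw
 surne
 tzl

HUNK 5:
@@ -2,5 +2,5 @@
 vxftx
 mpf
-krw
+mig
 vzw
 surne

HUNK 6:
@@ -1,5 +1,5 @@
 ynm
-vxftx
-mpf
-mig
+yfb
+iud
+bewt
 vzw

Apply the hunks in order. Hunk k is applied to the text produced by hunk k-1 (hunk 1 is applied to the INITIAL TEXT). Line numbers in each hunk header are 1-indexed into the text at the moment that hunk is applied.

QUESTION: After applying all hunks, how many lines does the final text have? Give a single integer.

Answer: 7

Derivation:
Hunk 1: at line 1 remove [mgo,vrwu] add [bdxp] -> 5 lines: ynm kdu bdxp rwvy tzl
Hunk 2: at line 1 remove [kdu,bdxp,rwvy] add [gsu,surne] -> 4 lines: ynm gsu surne tzl
Hunk 3: at line 1 remove [gsu] add [vxftx,zvbxr,onyk] -> 6 lines: ynm vxftx zvbxr onyk surne tzl
Hunk 4: at line 1 remove [zvbxr,onyk] add [mpf,krw,vzw] -> 7 lines: ynm vxftx mpf krw vzw surne tzl
Hunk 5: at line 2 remove [krw] add [mig] -> 7 lines: ynm vxftx mpf mig vzw surne tzl
Hunk 6: at line 1 remove [vxftx,mpf,mig] add [yfb,iud,bewt] -> 7 lines: ynm yfb iud bewt vzw surne tzl
Final line count: 7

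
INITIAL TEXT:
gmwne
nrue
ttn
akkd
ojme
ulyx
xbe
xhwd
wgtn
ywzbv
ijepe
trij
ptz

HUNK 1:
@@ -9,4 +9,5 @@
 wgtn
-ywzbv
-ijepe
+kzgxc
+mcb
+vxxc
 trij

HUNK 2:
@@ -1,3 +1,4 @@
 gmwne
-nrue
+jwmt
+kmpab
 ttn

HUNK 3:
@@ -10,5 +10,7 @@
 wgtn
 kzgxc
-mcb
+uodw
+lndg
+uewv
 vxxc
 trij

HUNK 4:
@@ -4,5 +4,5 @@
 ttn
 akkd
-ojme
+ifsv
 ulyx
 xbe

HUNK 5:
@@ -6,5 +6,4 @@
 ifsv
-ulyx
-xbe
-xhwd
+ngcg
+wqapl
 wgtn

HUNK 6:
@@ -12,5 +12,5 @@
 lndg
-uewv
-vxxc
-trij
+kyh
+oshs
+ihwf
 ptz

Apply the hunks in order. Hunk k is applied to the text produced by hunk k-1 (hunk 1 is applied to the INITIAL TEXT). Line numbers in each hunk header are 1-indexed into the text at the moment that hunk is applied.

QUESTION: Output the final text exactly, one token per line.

Hunk 1: at line 9 remove [ywzbv,ijepe] add [kzgxc,mcb,vxxc] -> 14 lines: gmwne nrue ttn akkd ojme ulyx xbe xhwd wgtn kzgxc mcb vxxc trij ptz
Hunk 2: at line 1 remove [nrue] add [jwmt,kmpab] -> 15 lines: gmwne jwmt kmpab ttn akkd ojme ulyx xbe xhwd wgtn kzgxc mcb vxxc trij ptz
Hunk 3: at line 10 remove [mcb] add [uodw,lndg,uewv] -> 17 lines: gmwne jwmt kmpab ttn akkd ojme ulyx xbe xhwd wgtn kzgxc uodw lndg uewv vxxc trij ptz
Hunk 4: at line 4 remove [ojme] add [ifsv] -> 17 lines: gmwne jwmt kmpab ttn akkd ifsv ulyx xbe xhwd wgtn kzgxc uodw lndg uewv vxxc trij ptz
Hunk 5: at line 6 remove [ulyx,xbe,xhwd] add [ngcg,wqapl] -> 16 lines: gmwne jwmt kmpab ttn akkd ifsv ngcg wqapl wgtn kzgxc uodw lndg uewv vxxc trij ptz
Hunk 6: at line 12 remove [uewv,vxxc,trij] add [kyh,oshs,ihwf] -> 16 lines: gmwne jwmt kmpab ttn akkd ifsv ngcg wqapl wgtn kzgxc uodw lndg kyh oshs ihwf ptz

Answer: gmwne
jwmt
kmpab
ttn
akkd
ifsv
ngcg
wqapl
wgtn
kzgxc
uodw
lndg
kyh
oshs
ihwf
ptz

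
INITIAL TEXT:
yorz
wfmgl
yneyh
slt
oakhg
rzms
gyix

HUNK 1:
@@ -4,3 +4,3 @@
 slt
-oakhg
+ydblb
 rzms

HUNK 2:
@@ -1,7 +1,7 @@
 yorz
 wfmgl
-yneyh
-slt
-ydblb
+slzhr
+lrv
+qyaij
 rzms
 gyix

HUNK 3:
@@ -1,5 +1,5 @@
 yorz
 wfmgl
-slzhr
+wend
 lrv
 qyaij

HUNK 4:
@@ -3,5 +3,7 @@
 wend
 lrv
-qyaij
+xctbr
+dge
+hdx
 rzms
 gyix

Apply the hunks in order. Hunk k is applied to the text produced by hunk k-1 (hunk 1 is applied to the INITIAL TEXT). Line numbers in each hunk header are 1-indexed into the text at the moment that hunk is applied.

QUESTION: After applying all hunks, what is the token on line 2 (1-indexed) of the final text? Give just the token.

Answer: wfmgl

Derivation:
Hunk 1: at line 4 remove [oakhg] add [ydblb] -> 7 lines: yorz wfmgl yneyh slt ydblb rzms gyix
Hunk 2: at line 1 remove [yneyh,slt,ydblb] add [slzhr,lrv,qyaij] -> 7 lines: yorz wfmgl slzhr lrv qyaij rzms gyix
Hunk 3: at line 1 remove [slzhr] add [wend] -> 7 lines: yorz wfmgl wend lrv qyaij rzms gyix
Hunk 4: at line 3 remove [qyaij] add [xctbr,dge,hdx] -> 9 lines: yorz wfmgl wend lrv xctbr dge hdx rzms gyix
Final line 2: wfmgl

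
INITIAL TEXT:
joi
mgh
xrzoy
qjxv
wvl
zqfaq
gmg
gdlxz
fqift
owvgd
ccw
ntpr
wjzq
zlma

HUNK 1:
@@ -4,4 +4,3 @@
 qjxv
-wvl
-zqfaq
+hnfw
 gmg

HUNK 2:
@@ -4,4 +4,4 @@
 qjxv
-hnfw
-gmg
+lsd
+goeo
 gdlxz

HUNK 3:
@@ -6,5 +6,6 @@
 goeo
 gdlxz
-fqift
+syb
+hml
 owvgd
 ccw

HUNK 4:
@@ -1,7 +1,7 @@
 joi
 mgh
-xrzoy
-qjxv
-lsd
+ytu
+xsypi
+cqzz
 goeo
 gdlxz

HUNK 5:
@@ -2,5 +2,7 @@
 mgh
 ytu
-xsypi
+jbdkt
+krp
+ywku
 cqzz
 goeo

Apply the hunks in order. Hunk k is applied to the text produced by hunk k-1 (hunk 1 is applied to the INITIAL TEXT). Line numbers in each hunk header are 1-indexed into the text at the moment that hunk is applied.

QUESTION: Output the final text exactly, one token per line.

Hunk 1: at line 4 remove [wvl,zqfaq] add [hnfw] -> 13 lines: joi mgh xrzoy qjxv hnfw gmg gdlxz fqift owvgd ccw ntpr wjzq zlma
Hunk 2: at line 4 remove [hnfw,gmg] add [lsd,goeo] -> 13 lines: joi mgh xrzoy qjxv lsd goeo gdlxz fqift owvgd ccw ntpr wjzq zlma
Hunk 3: at line 6 remove [fqift] add [syb,hml] -> 14 lines: joi mgh xrzoy qjxv lsd goeo gdlxz syb hml owvgd ccw ntpr wjzq zlma
Hunk 4: at line 1 remove [xrzoy,qjxv,lsd] add [ytu,xsypi,cqzz] -> 14 lines: joi mgh ytu xsypi cqzz goeo gdlxz syb hml owvgd ccw ntpr wjzq zlma
Hunk 5: at line 2 remove [xsypi] add [jbdkt,krp,ywku] -> 16 lines: joi mgh ytu jbdkt krp ywku cqzz goeo gdlxz syb hml owvgd ccw ntpr wjzq zlma

Answer: joi
mgh
ytu
jbdkt
krp
ywku
cqzz
goeo
gdlxz
syb
hml
owvgd
ccw
ntpr
wjzq
zlma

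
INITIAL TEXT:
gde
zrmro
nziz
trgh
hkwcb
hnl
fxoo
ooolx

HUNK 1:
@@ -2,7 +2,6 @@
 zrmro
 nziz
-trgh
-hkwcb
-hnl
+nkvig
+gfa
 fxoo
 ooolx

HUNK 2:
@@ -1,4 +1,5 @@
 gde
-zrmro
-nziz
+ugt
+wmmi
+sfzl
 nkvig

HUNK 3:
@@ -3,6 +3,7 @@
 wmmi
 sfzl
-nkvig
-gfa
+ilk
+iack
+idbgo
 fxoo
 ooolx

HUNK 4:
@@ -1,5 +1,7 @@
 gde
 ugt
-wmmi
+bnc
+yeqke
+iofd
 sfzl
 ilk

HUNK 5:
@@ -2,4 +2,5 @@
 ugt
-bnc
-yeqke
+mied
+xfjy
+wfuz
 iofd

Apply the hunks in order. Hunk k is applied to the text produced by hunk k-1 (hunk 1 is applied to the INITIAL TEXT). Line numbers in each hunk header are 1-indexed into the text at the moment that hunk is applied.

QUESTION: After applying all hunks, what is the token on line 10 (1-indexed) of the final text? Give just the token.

Hunk 1: at line 2 remove [trgh,hkwcb,hnl] add [nkvig,gfa] -> 7 lines: gde zrmro nziz nkvig gfa fxoo ooolx
Hunk 2: at line 1 remove [zrmro,nziz] add [ugt,wmmi,sfzl] -> 8 lines: gde ugt wmmi sfzl nkvig gfa fxoo ooolx
Hunk 3: at line 3 remove [nkvig,gfa] add [ilk,iack,idbgo] -> 9 lines: gde ugt wmmi sfzl ilk iack idbgo fxoo ooolx
Hunk 4: at line 1 remove [wmmi] add [bnc,yeqke,iofd] -> 11 lines: gde ugt bnc yeqke iofd sfzl ilk iack idbgo fxoo ooolx
Hunk 5: at line 2 remove [bnc,yeqke] add [mied,xfjy,wfuz] -> 12 lines: gde ugt mied xfjy wfuz iofd sfzl ilk iack idbgo fxoo ooolx
Final line 10: idbgo

Answer: idbgo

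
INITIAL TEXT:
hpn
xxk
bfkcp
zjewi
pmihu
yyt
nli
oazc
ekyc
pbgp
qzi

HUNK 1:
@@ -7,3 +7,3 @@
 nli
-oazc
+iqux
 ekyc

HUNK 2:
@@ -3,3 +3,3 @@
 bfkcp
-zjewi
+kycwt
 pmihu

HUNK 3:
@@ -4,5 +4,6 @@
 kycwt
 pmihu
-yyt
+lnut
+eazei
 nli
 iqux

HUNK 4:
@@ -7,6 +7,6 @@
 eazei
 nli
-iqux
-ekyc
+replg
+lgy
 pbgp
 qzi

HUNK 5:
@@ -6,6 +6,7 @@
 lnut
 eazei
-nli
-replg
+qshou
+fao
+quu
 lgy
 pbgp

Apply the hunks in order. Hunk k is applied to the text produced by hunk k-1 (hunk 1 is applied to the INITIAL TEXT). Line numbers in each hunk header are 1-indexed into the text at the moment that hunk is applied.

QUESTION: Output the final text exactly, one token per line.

Answer: hpn
xxk
bfkcp
kycwt
pmihu
lnut
eazei
qshou
fao
quu
lgy
pbgp
qzi

Derivation:
Hunk 1: at line 7 remove [oazc] add [iqux] -> 11 lines: hpn xxk bfkcp zjewi pmihu yyt nli iqux ekyc pbgp qzi
Hunk 2: at line 3 remove [zjewi] add [kycwt] -> 11 lines: hpn xxk bfkcp kycwt pmihu yyt nli iqux ekyc pbgp qzi
Hunk 3: at line 4 remove [yyt] add [lnut,eazei] -> 12 lines: hpn xxk bfkcp kycwt pmihu lnut eazei nli iqux ekyc pbgp qzi
Hunk 4: at line 7 remove [iqux,ekyc] add [replg,lgy] -> 12 lines: hpn xxk bfkcp kycwt pmihu lnut eazei nli replg lgy pbgp qzi
Hunk 5: at line 6 remove [nli,replg] add [qshou,fao,quu] -> 13 lines: hpn xxk bfkcp kycwt pmihu lnut eazei qshou fao quu lgy pbgp qzi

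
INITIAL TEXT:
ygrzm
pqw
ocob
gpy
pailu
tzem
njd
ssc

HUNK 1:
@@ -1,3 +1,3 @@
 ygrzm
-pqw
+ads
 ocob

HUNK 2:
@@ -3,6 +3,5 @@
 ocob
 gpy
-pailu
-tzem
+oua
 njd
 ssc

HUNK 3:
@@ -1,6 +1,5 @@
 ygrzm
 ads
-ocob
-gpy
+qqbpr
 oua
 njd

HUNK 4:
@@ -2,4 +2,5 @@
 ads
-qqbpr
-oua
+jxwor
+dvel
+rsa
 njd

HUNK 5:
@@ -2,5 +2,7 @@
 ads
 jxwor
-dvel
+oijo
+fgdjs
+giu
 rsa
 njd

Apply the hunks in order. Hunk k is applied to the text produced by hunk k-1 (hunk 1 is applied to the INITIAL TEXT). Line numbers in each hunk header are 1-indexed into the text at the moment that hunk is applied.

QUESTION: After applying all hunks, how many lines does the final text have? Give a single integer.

Answer: 9

Derivation:
Hunk 1: at line 1 remove [pqw] add [ads] -> 8 lines: ygrzm ads ocob gpy pailu tzem njd ssc
Hunk 2: at line 3 remove [pailu,tzem] add [oua] -> 7 lines: ygrzm ads ocob gpy oua njd ssc
Hunk 3: at line 1 remove [ocob,gpy] add [qqbpr] -> 6 lines: ygrzm ads qqbpr oua njd ssc
Hunk 4: at line 2 remove [qqbpr,oua] add [jxwor,dvel,rsa] -> 7 lines: ygrzm ads jxwor dvel rsa njd ssc
Hunk 5: at line 2 remove [dvel] add [oijo,fgdjs,giu] -> 9 lines: ygrzm ads jxwor oijo fgdjs giu rsa njd ssc
Final line count: 9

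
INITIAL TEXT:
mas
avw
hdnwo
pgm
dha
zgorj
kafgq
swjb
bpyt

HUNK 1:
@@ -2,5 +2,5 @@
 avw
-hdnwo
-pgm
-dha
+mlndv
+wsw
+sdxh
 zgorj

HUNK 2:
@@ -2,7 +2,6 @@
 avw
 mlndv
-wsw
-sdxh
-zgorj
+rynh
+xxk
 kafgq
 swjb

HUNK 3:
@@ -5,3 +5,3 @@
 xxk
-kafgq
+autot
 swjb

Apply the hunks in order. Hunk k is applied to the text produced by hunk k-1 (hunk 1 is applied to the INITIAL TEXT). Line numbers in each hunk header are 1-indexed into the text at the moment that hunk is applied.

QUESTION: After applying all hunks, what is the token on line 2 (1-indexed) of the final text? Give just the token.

Answer: avw

Derivation:
Hunk 1: at line 2 remove [hdnwo,pgm,dha] add [mlndv,wsw,sdxh] -> 9 lines: mas avw mlndv wsw sdxh zgorj kafgq swjb bpyt
Hunk 2: at line 2 remove [wsw,sdxh,zgorj] add [rynh,xxk] -> 8 lines: mas avw mlndv rynh xxk kafgq swjb bpyt
Hunk 3: at line 5 remove [kafgq] add [autot] -> 8 lines: mas avw mlndv rynh xxk autot swjb bpyt
Final line 2: avw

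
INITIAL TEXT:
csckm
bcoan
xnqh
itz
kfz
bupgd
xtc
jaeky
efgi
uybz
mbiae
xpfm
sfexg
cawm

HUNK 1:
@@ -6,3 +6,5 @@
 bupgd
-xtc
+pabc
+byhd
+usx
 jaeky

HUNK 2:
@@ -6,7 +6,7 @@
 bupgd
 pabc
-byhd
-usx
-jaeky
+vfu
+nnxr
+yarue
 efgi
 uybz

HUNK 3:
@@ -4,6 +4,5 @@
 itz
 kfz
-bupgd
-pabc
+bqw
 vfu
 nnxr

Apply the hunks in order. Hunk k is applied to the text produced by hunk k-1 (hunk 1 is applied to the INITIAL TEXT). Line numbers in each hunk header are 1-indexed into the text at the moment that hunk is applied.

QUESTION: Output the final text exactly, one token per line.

Answer: csckm
bcoan
xnqh
itz
kfz
bqw
vfu
nnxr
yarue
efgi
uybz
mbiae
xpfm
sfexg
cawm

Derivation:
Hunk 1: at line 6 remove [xtc] add [pabc,byhd,usx] -> 16 lines: csckm bcoan xnqh itz kfz bupgd pabc byhd usx jaeky efgi uybz mbiae xpfm sfexg cawm
Hunk 2: at line 6 remove [byhd,usx,jaeky] add [vfu,nnxr,yarue] -> 16 lines: csckm bcoan xnqh itz kfz bupgd pabc vfu nnxr yarue efgi uybz mbiae xpfm sfexg cawm
Hunk 3: at line 4 remove [bupgd,pabc] add [bqw] -> 15 lines: csckm bcoan xnqh itz kfz bqw vfu nnxr yarue efgi uybz mbiae xpfm sfexg cawm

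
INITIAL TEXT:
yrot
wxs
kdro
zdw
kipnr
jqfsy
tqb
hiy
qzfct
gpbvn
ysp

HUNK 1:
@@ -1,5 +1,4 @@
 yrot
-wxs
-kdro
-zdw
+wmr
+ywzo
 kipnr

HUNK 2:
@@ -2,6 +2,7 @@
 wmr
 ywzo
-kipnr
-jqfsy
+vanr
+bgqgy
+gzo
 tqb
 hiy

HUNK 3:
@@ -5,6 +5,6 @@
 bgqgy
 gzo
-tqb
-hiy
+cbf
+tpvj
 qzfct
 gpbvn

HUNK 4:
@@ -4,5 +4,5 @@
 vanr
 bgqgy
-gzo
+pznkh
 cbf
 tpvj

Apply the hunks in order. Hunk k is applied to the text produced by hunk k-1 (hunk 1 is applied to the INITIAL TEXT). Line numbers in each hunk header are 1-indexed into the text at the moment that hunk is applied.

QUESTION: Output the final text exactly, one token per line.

Hunk 1: at line 1 remove [wxs,kdro,zdw] add [wmr,ywzo] -> 10 lines: yrot wmr ywzo kipnr jqfsy tqb hiy qzfct gpbvn ysp
Hunk 2: at line 2 remove [kipnr,jqfsy] add [vanr,bgqgy,gzo] -> 11 lines: yrot wmr ywzo vanr bgqgy gzo tqb hiy qzfct gpbvn ysp
Hunk 3: at line 5 remove [tqb,hiy] add [cbf,tpvj] -> 11 lines: yrot wmr ywzo vanr bgqgy gzo cbf tpvj qzfct gpbvn ysp
Hunk 4: at line 4 remove [gzo] add [pznkh] -> 11 lines: yrot wmr ywzo vanr bgqgy pznkh cbf tpvj qzfct gpbvn ysp

Answer: yrot
wmr
ywzo
vanr
bgqgy
pznkh
cbf
tpvj
qzfct
gpbvn
ysp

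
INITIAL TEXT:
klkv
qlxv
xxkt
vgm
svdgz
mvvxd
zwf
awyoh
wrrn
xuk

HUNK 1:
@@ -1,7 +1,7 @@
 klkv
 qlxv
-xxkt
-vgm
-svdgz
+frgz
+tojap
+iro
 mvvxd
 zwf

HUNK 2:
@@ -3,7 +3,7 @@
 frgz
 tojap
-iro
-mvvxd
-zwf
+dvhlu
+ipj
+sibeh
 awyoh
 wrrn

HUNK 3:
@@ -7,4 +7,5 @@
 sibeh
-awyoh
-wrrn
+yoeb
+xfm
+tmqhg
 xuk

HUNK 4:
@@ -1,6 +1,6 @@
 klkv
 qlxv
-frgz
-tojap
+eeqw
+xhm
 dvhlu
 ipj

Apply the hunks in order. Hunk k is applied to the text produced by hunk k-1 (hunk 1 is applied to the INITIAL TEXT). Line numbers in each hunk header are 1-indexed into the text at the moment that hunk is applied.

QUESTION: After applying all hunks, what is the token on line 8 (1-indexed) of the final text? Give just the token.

Hunk 1: at line 1 remove [xxkt,vgm,svdgz] add [frgz,tojap,iro] -> 10 lines: klkv qlxv frgz tojap iro mvvxd zwf awyoh wrrn xuk
Hunk 2: at line 3 remove [iro,mvvxd,zwf] add [dvhlu,ipj,sibeh] -> 10 lines: klkv qlxv frgz tojap dvhlu ipj sibeh awyoh wrrn xuk
Hunk 3: at line 7 remove [awyoh,wrrn] add [yoeb,xfm,tmqhg] -> 11 lines: klkv qlxv frgz tojap dvhlu ipj sibeh yoeb xfm tmqhg xuk
Hunk 4: at line 1 remove [frgz,tojap] add [eeqw,xhm] -> 11 lines: klkv qlxv eeqw xhm dvhlu ipj sibeh yoeb xfm tmqhg xuk
Final line 8: yoeb

Answer: yoeb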